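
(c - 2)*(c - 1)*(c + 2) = c^3 - c^2 - 4*c + 4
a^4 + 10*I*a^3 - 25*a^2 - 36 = (a - I)*(a + 2*I)*(a + 3*I)*(a + 6*I)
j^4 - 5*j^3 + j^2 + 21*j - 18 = (j - 3)^2*(j - 1)*(j + 2)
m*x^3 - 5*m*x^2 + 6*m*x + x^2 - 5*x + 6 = (x - 3)*(x - 2)*(m*x + 1)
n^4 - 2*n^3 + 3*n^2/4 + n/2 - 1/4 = (n - 1)^2*(n - 1/2)*(n + 1/2)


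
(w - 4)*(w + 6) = w^2 + 2*w - 24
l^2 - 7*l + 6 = (l - 6)*(l - 1)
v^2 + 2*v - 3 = (v - 1)*(v + 3)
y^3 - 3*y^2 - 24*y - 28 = (y - 7)*(y + 2)^2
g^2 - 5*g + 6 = (g - 3)*(g - 2)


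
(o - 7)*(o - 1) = o^2 - 8*o + 7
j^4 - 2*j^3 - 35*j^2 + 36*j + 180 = (j - 6)*(j - 3)*(j + 2)*(j + 5)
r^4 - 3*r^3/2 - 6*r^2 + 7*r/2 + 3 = (r - 3)*(r - 1)*(r + 1/2)*(r + 2)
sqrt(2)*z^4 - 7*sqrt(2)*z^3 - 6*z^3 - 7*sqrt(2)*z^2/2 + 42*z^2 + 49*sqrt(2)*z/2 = z*(z - 7)*(z - 7*sqrt(2)/2)*(sqrt(2)*z + 1)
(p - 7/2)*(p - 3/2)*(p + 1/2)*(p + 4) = p^4 - p^3/2 - 61*p^2/4 + 109*p/8 + 21/2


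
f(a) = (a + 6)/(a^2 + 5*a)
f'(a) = (-2*a - 5)*(a + 6)/(a^2 + 5*a)^2 + 1/(a^2 + 5*a) = (a*(a + 5) - (a + 6)*(2*a + 5))/(a^2*(a + 5)^2)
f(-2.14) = -0.63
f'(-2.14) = -0.24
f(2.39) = 0.48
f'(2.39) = -0.21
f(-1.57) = -0.82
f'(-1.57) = -0.47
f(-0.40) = -3.04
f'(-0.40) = -7.49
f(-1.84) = -0.72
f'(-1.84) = -0.33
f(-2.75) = -0.53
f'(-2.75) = -0.12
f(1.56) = 0.74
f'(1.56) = -0.49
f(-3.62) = -0.48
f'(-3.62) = 0.01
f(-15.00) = -0.06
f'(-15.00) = 0.00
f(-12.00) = -0.07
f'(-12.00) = 0.00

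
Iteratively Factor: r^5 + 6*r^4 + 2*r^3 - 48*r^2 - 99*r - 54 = (r - 3)*(r^4 + 9*r^3 + 29*r^2 + 39*r + 18) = (r - 3)*(r + 1)*(r^3 + 8*r^2 + 21*r + 18) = (r - 3)*(r + 1)*(r + 3)*(r^2 + 5*r + 6) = (r - 3)*(r + 1)*(r + 2)*(r + 3)*(r + 3)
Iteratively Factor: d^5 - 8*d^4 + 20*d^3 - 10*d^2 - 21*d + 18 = (d - 3)*(d^4 - 5*d^3 + 5*d^2 + 5*d - 6) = (d - 3)*(d - 1)*(d^3 - 4*d^2 + d + 6) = (d - 3)^2*(d - 1)*(d^2 - d - 2) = (d - 3)^2*(d - 2)*(d - 1)*(d + 1)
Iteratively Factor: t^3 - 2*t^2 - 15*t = (t - 5)*(t^2 + 3*t) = t*(t - 5)*(t + 3)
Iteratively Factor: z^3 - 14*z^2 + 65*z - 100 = (z - 5)*(z^2 - 9*z + 20) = (z - 5)*(z - 4)*(z - 5)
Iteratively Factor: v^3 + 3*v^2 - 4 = (v + 2)*(v^2 + v - 2) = (v - 1)*(v + 2)*(v + 2)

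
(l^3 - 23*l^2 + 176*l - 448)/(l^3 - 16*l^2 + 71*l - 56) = (l - 8)/(l - 1)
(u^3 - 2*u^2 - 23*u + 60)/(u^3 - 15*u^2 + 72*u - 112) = (u^2 + 2*u - 15)/(u^2 - 11*u + 28)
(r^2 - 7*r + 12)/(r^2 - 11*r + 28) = (r - 3)/(r - 7)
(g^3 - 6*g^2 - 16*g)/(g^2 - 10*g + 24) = g*(g^2 - 6*g - 16)/(g^2 - 10*g + 24)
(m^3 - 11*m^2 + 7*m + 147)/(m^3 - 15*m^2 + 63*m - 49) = (m + 3)/(m - 1)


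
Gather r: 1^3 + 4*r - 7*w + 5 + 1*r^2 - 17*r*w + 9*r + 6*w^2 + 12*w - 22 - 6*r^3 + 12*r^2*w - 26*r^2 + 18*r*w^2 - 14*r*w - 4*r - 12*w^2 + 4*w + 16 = -6*r^3 + r^2*(12*w - 25) + r*(18*w^2 - 31*w + 9) - 6*w^2 + 9*w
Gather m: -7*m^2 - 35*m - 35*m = -7*m^2 - 70*m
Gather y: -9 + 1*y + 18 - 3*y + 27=36 - 2*y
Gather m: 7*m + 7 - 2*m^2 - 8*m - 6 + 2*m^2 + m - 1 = 0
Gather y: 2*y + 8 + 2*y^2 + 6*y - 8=2*y^2 + 8*y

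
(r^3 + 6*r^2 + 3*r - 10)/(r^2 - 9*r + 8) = (r^2 + 7*r + 10)/(r - 8)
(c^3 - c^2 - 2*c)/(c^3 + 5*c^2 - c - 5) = c*(c - 2)/(c^2 + 4*c - 5)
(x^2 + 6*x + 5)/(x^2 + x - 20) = (x + 1)/(x - 4)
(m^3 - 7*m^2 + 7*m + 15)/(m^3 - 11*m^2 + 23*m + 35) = (m - 3)/(m - 7)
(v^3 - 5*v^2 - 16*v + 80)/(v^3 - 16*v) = (v - 5)/v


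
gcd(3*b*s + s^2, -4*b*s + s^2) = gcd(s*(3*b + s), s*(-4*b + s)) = s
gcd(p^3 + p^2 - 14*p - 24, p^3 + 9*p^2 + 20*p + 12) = p + 2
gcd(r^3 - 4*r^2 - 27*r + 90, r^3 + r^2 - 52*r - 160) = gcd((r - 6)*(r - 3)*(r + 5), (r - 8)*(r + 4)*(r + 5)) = r + 5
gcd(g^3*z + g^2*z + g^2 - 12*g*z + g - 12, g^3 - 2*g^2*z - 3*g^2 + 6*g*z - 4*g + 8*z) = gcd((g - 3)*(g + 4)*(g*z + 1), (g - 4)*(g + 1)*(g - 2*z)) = 1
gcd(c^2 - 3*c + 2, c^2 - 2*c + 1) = c - 1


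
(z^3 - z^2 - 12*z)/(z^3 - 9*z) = (z - 4)/(z - 3)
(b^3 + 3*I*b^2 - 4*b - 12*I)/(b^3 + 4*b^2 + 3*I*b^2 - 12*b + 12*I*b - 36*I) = (b + 2)/(b + 6)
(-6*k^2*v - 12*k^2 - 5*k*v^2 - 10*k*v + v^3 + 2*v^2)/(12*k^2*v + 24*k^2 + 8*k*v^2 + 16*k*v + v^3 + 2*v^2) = (-6*k^2 - 5*k*v + v^2)/(12*k^2 + 8*k*v + v^2)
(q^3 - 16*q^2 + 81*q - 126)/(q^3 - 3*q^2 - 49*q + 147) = (q - 6)/(q + 7)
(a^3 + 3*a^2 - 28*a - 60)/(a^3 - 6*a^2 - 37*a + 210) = (a + 2)/(a - 7)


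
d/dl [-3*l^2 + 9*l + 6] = 9 - 6*l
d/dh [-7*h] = -7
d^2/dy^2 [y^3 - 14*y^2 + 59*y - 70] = 6*y - 28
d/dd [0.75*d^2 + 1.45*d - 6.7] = 1.5*d + 1.45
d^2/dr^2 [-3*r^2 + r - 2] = -6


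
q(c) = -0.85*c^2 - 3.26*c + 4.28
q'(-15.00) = 22.24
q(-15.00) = -138.07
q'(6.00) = -13.46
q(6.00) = -45.88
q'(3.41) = -9.06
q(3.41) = -16.72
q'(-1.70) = -0.37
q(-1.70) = 7.37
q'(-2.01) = 0.16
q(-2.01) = 7.40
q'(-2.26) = 0.58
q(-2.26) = 7.31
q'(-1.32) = -1.02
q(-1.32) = 7.10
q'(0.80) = -4.62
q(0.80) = 1.13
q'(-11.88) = 16.94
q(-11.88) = -76.96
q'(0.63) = -4.33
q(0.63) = 1.89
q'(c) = -1.7*c - 3.26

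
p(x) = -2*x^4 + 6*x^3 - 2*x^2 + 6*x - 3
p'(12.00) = -11274.00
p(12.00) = -31323.00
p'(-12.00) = 16470.00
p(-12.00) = -52203.00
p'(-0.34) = 9.76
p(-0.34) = -5.53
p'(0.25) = 6.00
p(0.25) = -1.54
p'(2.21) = -1.28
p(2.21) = 17.55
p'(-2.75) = 319.50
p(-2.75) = -273.79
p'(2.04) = 4.83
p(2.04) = 17.22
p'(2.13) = 1.84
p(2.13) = 17.52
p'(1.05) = 12.38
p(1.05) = 5.61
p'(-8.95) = 7218.98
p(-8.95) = -17351.23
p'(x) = -8*x^3 + 18*x^2 - 4*x + 6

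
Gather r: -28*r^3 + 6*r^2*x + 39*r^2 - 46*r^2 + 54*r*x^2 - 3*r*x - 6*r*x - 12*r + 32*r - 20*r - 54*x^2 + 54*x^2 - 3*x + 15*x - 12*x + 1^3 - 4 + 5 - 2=-28*r^3 + r^2*(6*x - 7) + r*(54*x^2 - 9*x)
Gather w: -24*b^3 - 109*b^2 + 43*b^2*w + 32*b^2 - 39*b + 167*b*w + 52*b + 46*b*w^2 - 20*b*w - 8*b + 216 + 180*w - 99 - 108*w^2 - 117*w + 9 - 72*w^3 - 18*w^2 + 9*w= -24*b^3 - 77*b^2 + 5*b - 72*w^3 + w^2*(46*b - 126) + w*(43*b^2 + 147*b + 72) + 126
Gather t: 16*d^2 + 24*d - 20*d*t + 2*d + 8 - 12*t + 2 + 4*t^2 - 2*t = 16*d^2 + 26*d + 4*t^2 + t*(-20*d - 14) + 10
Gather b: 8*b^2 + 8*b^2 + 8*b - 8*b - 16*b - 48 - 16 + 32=16*b^2 - 16*b - 32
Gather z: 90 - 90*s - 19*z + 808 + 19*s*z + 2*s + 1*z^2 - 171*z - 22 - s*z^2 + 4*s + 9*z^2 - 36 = -84*s + z^2*(10 - s) + z*(19*s - 190) + 840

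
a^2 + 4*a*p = a*(a + 4*p)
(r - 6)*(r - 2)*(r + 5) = r^3 - 3*r^2 - 28*r + 60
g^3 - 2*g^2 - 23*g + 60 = (g - 4)*(g - 3)*(g + 5)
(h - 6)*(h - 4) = h^2 - 10*h + 24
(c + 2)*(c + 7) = c^2 + 9*c + 14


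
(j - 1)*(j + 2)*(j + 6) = j^3 + 7*j^2 + 4*j - 12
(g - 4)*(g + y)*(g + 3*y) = g^3 + 4*g^2*y - 4*g^2 + 3*g*y^2 - 16*g*y - 12*y^2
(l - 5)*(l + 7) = l^2 + 2*l - 35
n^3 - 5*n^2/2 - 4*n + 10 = (n - 5/2)*(n - 2)*(n + 2)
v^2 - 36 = (v - 6)*(v + 6)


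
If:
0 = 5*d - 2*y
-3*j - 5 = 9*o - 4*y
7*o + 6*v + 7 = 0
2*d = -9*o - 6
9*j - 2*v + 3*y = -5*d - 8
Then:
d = -636/2591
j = -5041/7773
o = -1586/2591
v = -2345/5182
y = -1590/2591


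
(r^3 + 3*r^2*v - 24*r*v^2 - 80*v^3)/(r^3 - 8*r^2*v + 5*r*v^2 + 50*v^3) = (r^2 + 8*r*v + 16*v^2)/(r^2 - 3*r*v - 10*v^2)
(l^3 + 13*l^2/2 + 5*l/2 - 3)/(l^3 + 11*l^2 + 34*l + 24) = (l - 1/2)/(l + 4)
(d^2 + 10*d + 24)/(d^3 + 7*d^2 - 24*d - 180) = (d + 4)/(d^2 + d - 30)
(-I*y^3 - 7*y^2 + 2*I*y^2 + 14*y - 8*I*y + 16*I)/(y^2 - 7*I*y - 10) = (-I*y^3 + y^2*(-7 + 2*I) + y*(14 - 8*I) + 16*I)/(y^2 - 7*I*y - 10)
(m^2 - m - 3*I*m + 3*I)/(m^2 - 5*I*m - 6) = (m - 1)/(m - 2*I)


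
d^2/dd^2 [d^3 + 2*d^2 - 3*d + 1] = 6*d + 4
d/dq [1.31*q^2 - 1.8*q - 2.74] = 2.62*q - 1.8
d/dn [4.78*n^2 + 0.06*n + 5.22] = 9.56*n + 0.06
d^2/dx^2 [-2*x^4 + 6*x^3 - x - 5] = 12*x*(3 - 2*x)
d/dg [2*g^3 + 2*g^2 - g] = 6*g^2 + 4*g - 1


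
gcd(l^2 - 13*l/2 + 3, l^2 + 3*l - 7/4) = l - 1/2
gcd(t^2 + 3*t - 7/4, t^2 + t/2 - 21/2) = t + 7/2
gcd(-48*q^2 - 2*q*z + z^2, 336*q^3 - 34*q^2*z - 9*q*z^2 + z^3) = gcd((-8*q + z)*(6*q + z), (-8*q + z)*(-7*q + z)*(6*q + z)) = -48*q^2 - 2*q*z + z^2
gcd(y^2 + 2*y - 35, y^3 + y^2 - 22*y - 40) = y - 5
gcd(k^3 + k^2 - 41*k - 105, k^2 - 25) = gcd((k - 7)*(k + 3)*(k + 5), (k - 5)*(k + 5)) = k + 5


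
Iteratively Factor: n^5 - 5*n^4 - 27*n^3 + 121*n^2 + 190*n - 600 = (n + 3)*(n^4 - 8*n^3 - 3*n^2 + 130*n - 200) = (n - 5)*(n + 3)*(n^3 - 3*n^2 - 18*n + 40) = (n - 5)^2*(n + 3)*(n^2 + 2*n - 8) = (n - 5)^2*(n - 2)*(n + 3)*(n + 4)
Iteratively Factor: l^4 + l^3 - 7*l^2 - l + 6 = (l + 1)*(l^3 - 7*l + 6) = (l - 1)*(l + 1)*(l^2 + l - 6) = (l - 2)*(l - 1)*(l + 1)*(l + 3)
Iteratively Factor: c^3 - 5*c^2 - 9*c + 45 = (c - 3)*(c^2 - 2*c - 15) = (c - 3)*(c + 3)*(c - 5)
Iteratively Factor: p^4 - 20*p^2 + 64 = (p - 2)*(p^3 + 2*p^2 - 16*p - 32) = (p - 4)*(p - 2)*(p^2 + 6*p + 8) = (p - 4)*(p - 2)*(p + 2)*(p + 4)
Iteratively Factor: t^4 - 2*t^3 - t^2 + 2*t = (t + 1)*(t^3 - 3*t^2 + 2*t) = t*(t + 1)*(t^2 - 3*t + 2) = t*(t - 2)*(t + 1)*(t - 1)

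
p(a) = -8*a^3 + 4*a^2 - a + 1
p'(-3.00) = -241.00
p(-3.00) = 256.00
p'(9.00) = -1873.00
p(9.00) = -5516.00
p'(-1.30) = -51.96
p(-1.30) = 26.64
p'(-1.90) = -102.84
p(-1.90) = 72.21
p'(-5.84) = -866.25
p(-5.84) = 1736.68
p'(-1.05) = -35.86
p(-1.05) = 15.72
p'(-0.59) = -14.07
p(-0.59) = 4.63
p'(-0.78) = -21.84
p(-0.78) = 8.01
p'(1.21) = -26.46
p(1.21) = -8.53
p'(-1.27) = -49.87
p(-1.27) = 25.11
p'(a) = -24*a^2 + 8*a - 1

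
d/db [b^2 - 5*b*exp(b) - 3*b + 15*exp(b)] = -5*b*exp(b) + 2*b + 10*exp(b) - 3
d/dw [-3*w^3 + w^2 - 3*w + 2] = -9*w^2 + 2*w - 3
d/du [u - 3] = 1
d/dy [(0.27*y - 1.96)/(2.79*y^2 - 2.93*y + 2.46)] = (-0.7533*y^2 + 10.9368*y - 5.0786)/(7.7841*y^4 - 16.3494*y^3 + 22.3117*y^2 - 14.4156*y + 6.0516)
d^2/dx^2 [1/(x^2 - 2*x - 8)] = 2*(x^2 - 2*x - 4*(x - 1)^2 - 8)/(-x^2 + 2*x + 8)^3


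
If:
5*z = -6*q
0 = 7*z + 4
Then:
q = 10/21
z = -4/7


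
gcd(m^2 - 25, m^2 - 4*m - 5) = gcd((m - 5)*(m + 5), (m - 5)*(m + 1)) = m - 5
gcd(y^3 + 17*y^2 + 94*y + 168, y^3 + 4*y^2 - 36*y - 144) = y^2 + 10*y + 24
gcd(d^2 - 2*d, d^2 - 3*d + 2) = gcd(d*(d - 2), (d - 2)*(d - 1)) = d - 2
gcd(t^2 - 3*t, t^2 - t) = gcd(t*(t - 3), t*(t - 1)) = t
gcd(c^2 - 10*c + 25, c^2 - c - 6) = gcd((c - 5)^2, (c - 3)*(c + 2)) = 1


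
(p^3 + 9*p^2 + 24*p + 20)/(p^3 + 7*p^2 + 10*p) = (p + 2)/p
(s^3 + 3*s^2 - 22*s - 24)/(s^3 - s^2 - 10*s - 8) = (s + 6)/(s + 2)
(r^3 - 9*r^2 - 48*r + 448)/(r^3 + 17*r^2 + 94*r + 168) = (r^2 - 16*r + 64)/(r^2 + 10*r + 24)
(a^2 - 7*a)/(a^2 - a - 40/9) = 9*a*(7 - a)/(-9*a^2 + 9*a + 40)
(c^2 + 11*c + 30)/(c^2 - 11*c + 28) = (c^2 + 11*c + 30)/(c^2 - 11*c + 28)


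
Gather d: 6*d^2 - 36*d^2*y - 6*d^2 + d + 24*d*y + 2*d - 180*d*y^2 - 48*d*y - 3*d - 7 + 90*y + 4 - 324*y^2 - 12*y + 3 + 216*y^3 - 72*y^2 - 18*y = -36*d^2*y + d*(-180*y^2 - 24*y) + 216*y^3 - 396*y^2 + 60*y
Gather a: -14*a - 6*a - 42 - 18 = -20*a - 60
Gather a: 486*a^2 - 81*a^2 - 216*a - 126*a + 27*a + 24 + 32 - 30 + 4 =405*a^2 - 315*a + 30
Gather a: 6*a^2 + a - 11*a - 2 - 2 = 6*a^2 - 10*a - 4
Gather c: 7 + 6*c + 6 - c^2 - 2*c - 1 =-c^2 + 4*c + 12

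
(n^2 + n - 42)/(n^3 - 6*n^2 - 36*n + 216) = (n + 7)/(n^2 - 36)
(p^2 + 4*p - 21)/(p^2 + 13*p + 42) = (p - 3)/(p + 6)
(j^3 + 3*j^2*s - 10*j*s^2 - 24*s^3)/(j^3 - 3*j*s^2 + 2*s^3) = (j^2 + j*s - 12*s^2)/(j^2 - 2*j*s + s^2)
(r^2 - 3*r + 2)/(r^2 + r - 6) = (r - 1)/(r + 3)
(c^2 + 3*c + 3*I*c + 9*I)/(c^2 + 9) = (c + 3)/(c - 3*I)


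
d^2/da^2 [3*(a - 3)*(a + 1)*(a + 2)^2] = 36*a^2 + 36*a - 42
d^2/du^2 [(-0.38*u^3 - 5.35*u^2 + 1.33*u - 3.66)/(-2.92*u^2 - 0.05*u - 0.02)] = (-7.105427357601e-15*u^5 - 24.284908*u^3 + 185.367384*u^2 + 3.673104*u - 0.402248)/(24.897088*u^6 + 1.27896*u^5 + 0.533484*u^4 + 0.017645*u^3 + 0.003654*u^2 + 6.0e-5*u + 8.0e-6)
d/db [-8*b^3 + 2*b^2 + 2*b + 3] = -24*b^2 + 4*b + 2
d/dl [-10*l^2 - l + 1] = -20*l - 1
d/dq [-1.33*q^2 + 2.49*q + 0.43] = 2.49 - 2.66*q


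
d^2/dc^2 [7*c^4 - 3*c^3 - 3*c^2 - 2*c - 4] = 84*c^2 - 18*c - 6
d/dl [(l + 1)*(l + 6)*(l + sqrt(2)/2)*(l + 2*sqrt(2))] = 4*l^3 + 15*sqrt(2)*l^2/2 + 21*l^2 + 16*l + 35*sqrt(2)*l + 14 + 15*sqrt(2)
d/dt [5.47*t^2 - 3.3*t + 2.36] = 10.94*t - 3.3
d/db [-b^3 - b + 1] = -3*b^2 - 1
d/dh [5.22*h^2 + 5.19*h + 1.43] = 10.44*h + 5.19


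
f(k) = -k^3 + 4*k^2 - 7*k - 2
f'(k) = -3*k^2 + 8*k - 7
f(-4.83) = 237.80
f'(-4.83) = -115.63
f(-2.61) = 61.30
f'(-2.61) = -48.32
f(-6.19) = 431.77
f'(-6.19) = -171.47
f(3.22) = -16.45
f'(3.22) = -12.35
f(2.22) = -8.77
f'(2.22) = -4.03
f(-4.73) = 226.43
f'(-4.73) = -111.96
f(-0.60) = 3.86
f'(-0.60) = -12.88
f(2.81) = -12.27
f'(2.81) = -8.21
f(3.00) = -14.00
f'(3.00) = -10.00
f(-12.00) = 2386.00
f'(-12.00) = -535.00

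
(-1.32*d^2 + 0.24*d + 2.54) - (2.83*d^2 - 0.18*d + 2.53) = -4.15*d^2 + 0.42*d + 0.0100000000000002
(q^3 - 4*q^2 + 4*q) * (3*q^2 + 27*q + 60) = 3*q^5 + 15*q^4 - 36*q^3 - 132*q^2 + 240*q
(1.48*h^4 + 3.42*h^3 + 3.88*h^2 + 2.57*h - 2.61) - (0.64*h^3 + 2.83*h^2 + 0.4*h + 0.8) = 1.48*h^4 + 2.78*h^3 + 1.05*h^2 + 2.17*h - 3.41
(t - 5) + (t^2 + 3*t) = t^2 + 4*t - 5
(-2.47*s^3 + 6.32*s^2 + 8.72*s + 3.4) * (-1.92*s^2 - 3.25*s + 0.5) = 4.7424*s^5 - 4.1069*s^4 - 38.5174*s^3 - 31.708*s^2 - 6.69*s + 1.7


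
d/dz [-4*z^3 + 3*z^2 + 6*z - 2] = -12*z^2 + 6*z + 6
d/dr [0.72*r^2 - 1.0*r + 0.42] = 1.44*r - 1.0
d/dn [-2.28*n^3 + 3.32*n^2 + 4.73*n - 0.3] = -6.84*n^2 + 6.64*n + 4.73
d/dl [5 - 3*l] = -3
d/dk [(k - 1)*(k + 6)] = 2*k + 5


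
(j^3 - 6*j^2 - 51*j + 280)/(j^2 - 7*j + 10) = (j^2 - j - 56)/(j - 2)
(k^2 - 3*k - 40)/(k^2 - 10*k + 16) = (k + 5)/(k - 2)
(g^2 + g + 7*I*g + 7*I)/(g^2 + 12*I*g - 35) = (g + 1)/(g + 5*I)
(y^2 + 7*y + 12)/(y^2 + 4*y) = (y + 3)/y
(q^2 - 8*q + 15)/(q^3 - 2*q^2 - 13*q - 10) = (q - 3)/(q^2 + 3*q + 2)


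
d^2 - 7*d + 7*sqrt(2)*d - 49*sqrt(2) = (d - 7)*(d + 7*sqrt(2))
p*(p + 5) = p^2 + 5*p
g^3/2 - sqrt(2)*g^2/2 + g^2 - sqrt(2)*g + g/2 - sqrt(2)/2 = (g/2 + 1/2)*(g + 1)*(g - sqrt(2))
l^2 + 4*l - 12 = (l - 2)*(l + 6)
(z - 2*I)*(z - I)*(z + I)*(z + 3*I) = z^4 + I*z^3 + 7*z^2 + I*z + 6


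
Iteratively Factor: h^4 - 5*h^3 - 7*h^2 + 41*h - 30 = (h - 1)*(h^3 - 4*h^2 - 11*h + 30) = (h - 1)*(h + 3)*(h^2 - 7*h + 10) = (h - 2)*(h - 1)*(h + 3)*(h - 5)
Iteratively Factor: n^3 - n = (n + 1)*(n^2 - n) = (n - 1)*(n + 1)*(n)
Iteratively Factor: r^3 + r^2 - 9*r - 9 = (r - 3)*(r^2 + 4*r + 3) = (r - 3)*(r + 1)*(r + 3)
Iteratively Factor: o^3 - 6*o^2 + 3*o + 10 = (o + 1)*(o^2 - 7*o + 10) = (o - 5)*(o + 1)*(o - 2)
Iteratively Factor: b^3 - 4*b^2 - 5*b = (b - 5)*(b^2 + b) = (b - 5)*(b + 1)*(b)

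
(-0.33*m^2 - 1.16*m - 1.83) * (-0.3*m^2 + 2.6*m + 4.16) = 0.099*m^4 - 0.51*m^3 - 3.8398*m^2 - 9.5836*m - 7.6128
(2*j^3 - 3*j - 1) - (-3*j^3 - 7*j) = 5*j^3 + 4*j - 1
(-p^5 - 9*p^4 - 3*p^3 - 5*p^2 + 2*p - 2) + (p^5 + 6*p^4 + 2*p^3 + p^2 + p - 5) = -3*p^4 - p^3 - 4*p^2 + 3*p - 7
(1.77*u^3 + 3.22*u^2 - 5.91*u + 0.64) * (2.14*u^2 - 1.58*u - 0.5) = 3.7878*u^5 + 4.0942*u^4 - 18.62*u^3 + 9.0974*u^2 + 1.9438*u - 0.32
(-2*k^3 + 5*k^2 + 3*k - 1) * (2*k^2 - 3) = -4*k^5 + 10*k^4 + 12*k^3 - 17*k^2 - 9*k + 3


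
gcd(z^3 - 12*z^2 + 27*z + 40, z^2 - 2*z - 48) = z - 8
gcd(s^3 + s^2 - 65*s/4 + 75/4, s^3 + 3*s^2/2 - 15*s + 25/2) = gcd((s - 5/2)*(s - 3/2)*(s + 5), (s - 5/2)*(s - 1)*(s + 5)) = s^2 + 5*s/2 - 25/2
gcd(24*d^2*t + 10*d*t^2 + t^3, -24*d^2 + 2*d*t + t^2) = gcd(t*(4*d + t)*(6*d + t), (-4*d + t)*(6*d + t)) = 6*d + t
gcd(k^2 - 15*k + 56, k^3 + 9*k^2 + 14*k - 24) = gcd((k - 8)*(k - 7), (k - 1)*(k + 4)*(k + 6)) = 1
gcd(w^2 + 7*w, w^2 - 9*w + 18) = 1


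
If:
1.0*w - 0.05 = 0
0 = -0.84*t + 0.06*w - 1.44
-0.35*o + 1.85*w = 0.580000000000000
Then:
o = -1.39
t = -1.71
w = 0.05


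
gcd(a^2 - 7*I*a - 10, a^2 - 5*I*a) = a - 5*I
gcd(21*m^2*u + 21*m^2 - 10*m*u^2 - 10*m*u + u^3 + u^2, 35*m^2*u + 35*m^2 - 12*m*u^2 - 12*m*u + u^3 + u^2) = -7*m*u - 7*m + u^2 + u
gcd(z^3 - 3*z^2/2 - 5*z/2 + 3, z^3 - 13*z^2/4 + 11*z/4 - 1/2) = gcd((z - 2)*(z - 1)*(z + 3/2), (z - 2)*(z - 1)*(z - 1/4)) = z^2 - 3*z + 2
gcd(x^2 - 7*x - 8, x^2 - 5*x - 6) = x + 1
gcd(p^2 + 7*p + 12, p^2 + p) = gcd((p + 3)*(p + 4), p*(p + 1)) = 1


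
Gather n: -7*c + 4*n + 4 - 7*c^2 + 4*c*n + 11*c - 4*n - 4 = -7*c^2 + 4*c*n + 4*c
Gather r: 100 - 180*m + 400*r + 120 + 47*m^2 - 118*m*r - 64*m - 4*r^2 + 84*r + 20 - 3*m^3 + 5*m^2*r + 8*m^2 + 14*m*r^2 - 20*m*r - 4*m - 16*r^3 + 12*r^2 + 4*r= -3*m^3 + 55*m^2 - 248*m - 16*r^3 + r^2*(14*m + 8) + r*(5*m^2 - 138*m + 488) + 240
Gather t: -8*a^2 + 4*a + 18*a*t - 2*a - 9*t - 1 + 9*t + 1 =-8*a^2 + 18*a*t + 2*a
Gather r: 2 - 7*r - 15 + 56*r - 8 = 49*r - 21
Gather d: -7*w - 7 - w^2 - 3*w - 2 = -w^2 - 10*w - 9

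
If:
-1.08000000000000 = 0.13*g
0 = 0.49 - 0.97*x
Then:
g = -8.31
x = 0.51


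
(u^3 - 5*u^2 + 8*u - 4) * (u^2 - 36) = u^5 - 5*u^4 - 28*u^3 + 176*u^2 - 288*u + 144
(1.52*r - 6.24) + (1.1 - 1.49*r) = 0.03*r - 5.14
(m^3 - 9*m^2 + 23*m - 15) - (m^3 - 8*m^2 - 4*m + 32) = -m^2 + 27*m - 47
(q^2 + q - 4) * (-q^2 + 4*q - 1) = -q^4 + 3*q^3 + 7*q^2 - 17*q + 4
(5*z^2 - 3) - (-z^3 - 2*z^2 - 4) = z^3 + 7*z^2 + 1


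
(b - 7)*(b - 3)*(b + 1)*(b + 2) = b^4 - 7*b^3 - 7*b^2 + 43*b + 42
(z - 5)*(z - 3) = z^2 - 8*z + 15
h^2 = h^2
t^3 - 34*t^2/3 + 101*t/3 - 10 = (t - 6)*(t - 5)*(t - 1/3)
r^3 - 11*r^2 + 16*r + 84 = (r - 7)*(r - 6)*(r + 2)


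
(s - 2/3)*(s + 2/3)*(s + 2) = s^3 + 2*s^2 - 4*s/9 - 8/9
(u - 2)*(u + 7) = u^2 + 5*u - 14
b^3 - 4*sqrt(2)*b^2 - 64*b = b*(b - 8*sqrt(2))*(b + 4*sqrt(2))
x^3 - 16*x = x*(x - 4)*(x + 4)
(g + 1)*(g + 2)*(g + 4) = g^3 + 7*g^2 + 14*g + 8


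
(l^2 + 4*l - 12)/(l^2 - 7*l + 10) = (l + 6)/(l - 5)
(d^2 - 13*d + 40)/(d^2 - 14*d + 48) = (d - 5)/(d - 6)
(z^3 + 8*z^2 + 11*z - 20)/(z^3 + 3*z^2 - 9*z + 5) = (z + 4)/(z - 1)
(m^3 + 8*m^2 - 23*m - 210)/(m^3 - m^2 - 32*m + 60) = (m + 7)/(m - 2)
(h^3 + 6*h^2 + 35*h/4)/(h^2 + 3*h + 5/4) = h*(2*h + 7)/(2*h + 1)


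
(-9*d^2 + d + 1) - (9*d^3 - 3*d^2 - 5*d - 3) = -9*d^3 - 6*d^2 + 6*d + 4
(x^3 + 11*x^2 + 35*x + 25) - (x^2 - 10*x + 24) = x^3 + 10*x^2 + 45*x + 1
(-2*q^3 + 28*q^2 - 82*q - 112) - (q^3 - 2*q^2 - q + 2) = -3*q^3 + 30*q^2 - 81*q - 114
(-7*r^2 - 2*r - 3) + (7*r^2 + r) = -r - 3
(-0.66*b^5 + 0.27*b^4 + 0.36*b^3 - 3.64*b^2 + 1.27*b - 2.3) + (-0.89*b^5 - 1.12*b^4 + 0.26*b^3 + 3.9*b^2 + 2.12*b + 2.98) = -1.55*b^5 - 0.85*b^4 + 0.62*b^3 + 0.26*b^2 + 3.39*b + 0.68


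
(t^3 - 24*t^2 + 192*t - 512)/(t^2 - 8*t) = t - 16 + 64/t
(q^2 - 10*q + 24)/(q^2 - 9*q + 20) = (q - 6)/(q - 5)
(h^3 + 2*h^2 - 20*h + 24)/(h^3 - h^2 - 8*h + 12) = (h + 6)/(h + 3)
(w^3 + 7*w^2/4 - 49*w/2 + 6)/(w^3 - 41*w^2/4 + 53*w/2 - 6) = (w + 6)/(w - 6)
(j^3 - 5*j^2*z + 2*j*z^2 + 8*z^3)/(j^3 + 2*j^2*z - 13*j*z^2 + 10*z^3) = (-j^2 + 3*j*z + 4*z^2)/(-j^2 - 4*j*z + 5*z^2)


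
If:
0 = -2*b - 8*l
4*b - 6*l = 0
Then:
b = 0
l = 0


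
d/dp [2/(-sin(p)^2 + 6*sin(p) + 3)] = 4*(sin(p) - 3)*cos(p)/(6*sin(p) + cos(p)^2 + 2)^2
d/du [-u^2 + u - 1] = 1 - 2*u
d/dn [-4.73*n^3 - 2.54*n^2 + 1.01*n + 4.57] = -14.19*n^2 - 5.08*n + 1.01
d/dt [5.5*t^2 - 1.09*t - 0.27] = 11.0*t - 1.09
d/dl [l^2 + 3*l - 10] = 2*l + 3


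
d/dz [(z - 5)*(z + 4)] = 2*z - 1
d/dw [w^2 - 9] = 2*w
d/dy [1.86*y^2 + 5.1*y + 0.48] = 3.72*y + 5.1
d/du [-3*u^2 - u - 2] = -6*u - 1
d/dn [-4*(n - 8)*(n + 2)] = 24 - 8*n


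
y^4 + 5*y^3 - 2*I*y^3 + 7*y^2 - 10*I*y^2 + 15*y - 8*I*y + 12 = (y + 1)*(y + 4)*(y - 3*I)*(y + I)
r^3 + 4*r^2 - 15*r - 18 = (r - 3)*(r + 1)*(r + 6)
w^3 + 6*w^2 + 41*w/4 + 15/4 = (w + 1/2)*(w + 5/2)*(w + 3)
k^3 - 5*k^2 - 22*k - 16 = (k - 8)*(k + 1)*(k + 2)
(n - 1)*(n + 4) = n^2 + 3*n - 4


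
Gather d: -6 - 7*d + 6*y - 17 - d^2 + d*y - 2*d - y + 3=-d^2 + d*(y - 9) + 5*y - 20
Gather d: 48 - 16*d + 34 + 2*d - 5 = 77 - 14*d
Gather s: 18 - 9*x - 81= -9*x - 63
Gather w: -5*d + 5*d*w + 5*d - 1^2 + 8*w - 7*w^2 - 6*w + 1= -7*w^2 + w*(5*d + 2)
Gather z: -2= -2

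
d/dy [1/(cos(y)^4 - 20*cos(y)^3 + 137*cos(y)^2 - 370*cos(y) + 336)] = 2*(2*cos(y)^3 - 30*cos(y)^2 + 137*cos(y) - 185)*sin(y)/(cos(y)^4 - 20*cos(y)^3 + 137*cos(y)^2 - 370*cos(y) + 336)^2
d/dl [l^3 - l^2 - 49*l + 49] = 3*l^2 - 2*l - 49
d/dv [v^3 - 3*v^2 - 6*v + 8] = 3*v^2 - 6*v - 6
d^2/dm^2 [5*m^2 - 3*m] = 10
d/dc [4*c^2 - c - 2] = 8*c - 1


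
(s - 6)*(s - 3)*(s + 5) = s^3 - 4*s^2 - 27*s + 90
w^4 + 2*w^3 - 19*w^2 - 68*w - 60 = (w - 5)*(w + 2)^2*(w + 3)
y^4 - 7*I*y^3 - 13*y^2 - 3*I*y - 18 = (y - 3*I)^2*(y - 2*I)*(y + I)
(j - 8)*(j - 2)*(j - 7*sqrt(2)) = j^3 - 10*j^2 - 7*sqrt(2)*j^2 + 16*j + 70*sqrt(2)*j - 112*sqrt(2)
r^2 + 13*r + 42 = (r + 6)*(r + 7)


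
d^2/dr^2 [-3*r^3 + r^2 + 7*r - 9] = 2 - 18*r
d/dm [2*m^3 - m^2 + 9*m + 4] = 6*m^2 - 2*m + 9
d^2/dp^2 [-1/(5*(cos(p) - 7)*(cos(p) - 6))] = (4*sin(p)^4 - 3*sin(p)^2 + 2379*cos(p)/4 - 39*cos(3*p)/4 - 255)/(5*(cos(p) - 7)^3*(cos(p) - 6)^3)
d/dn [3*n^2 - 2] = 6*n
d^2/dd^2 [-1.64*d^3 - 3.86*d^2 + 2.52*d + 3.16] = -9.84*d - 7.72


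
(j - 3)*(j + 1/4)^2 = j^3 - 5*j^2/2 - 23*j/16 - 3/16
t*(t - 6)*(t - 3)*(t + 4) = t^4 - 5*t^3 - 18*t^2 + 72*t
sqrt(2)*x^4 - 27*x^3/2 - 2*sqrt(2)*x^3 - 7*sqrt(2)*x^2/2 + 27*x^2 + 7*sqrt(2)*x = x*(x - 2)*(x - 7*sqrt(2))*(sqrt(2)*x + 1/2)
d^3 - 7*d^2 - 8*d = d*(d - 8)*(d + 1)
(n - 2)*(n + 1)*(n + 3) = n^3 + 2*n^2 - 5*n - 6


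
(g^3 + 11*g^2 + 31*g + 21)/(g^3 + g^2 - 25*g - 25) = (g^2 + 10*g + 21)/(g^2 - 25)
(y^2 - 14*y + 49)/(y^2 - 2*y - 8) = (-y^2 + 14*y - 49)/(-y^2 + 2*y + 8)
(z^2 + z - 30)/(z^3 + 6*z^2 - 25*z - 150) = 1/(z + 5)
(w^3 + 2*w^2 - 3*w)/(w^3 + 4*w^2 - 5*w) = (w + 3)/(w + 5)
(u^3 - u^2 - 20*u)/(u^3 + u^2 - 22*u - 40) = u/(u + 2)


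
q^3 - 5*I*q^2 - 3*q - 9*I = (q - 3*I)^2*(q + I)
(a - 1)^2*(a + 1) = a^3 - a^2 - a + 1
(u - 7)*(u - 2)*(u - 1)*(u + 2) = u^4 - 8*u^3 + 3*u^2 + 32*u - 28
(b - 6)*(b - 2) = b^2 - 8*b + 12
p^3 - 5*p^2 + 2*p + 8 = (p - 4)*(p - 2)*(p + 1)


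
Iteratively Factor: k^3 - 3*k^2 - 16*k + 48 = (k - 4)*(k^2 + k - 12) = (k - 4)*(k + 4)*(k - 3)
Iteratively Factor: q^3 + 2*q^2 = (q + 2)*(q^2) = q*(q + 2)*(q)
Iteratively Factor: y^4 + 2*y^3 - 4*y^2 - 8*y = (y - 2)*(y^3 + 4*y^2 + 4*y) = y*(y - 2)*(y^2 + 4*y + 4) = y*(y - 2)*(y + 2)*(y + 2)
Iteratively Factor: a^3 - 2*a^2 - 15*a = (a + 3)*(a^2 - 5*a) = a*(a + 3)*(a - 5)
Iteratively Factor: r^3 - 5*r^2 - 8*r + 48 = (r - 4)*(r^2 - r - 12) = (r - 4)*(r + 3)*(r - 4)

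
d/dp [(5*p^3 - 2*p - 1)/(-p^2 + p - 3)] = ((2 - 15*p^2)*(p^2 - p + 3) - (2*p - 1)*(-5*p^3 + 2*p + 1))/(p^2 - p + 3)^2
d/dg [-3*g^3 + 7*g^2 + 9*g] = -9*g^2 + 14*g + 9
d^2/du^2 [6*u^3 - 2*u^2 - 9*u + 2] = 36*u - 4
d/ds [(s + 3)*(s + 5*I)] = 2*s + 3 + 5*I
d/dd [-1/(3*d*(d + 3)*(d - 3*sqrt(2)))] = (d*(d + 3) + d*(d - 3*sqrt(2)) + (d + 3)*(d - 3*sqrt(2)))/(3*d^2*(d + 3)^2*(d - 3*sqrt(2))^2)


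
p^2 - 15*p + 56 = (p - 8)*(p - 7)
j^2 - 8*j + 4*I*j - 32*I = (j - 8)*(j + 4*I)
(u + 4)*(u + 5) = u^2 + 9*u + 20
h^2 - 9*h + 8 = (h - 8)*(h - 1)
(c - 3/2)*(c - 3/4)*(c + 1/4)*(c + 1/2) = c^4 - 3*c^3/2 - 7*c^2/16 + 9*c/16 + 9/64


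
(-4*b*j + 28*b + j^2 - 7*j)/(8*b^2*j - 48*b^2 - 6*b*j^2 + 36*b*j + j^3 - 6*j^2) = (7 - j)/(2*b*j - 12*b - j^2 + 6*j)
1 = 1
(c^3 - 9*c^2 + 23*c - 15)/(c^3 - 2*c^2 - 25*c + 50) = (c^2 - 4*c + 3)/(c^2 + 3*c - 10)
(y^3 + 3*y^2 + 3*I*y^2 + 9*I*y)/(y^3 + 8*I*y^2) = (y^2 + 3*y*(1 + I) + 9*I)/(y*(y + 8*I))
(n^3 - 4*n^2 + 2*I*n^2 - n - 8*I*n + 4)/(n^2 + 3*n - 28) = (n^2 + 2*I*n - 1)/(n + 7)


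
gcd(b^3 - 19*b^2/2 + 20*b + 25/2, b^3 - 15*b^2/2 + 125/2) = b^2 - 10*b + 25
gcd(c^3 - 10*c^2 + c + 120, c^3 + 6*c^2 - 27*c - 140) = c - 5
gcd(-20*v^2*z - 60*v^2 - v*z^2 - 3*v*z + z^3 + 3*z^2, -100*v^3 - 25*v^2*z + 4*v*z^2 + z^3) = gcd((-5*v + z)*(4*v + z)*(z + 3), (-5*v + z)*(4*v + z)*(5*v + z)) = -20*v^2 - v*z + z^2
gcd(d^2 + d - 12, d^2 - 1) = 1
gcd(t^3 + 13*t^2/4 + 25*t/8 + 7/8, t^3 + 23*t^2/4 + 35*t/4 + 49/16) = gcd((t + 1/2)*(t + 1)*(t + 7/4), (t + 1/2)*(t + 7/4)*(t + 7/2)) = t^2 + 9*t/4 + 7/8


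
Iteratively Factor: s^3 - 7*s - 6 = (s - 3)*(s^2 + 3*s + 2) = (s - 3)*(s + 2)*(s + 1)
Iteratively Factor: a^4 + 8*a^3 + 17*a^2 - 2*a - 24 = (a + 3)*(a^3 + 5*a^2 + 2*a - 8) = (a + 3)*(a + 4)*(a^2 + a - 2) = (a + 2)*(a + 3)*(a + 4)*(a - 1)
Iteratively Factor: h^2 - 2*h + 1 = (h - 1)*(h - 1)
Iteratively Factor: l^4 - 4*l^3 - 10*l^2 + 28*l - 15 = (l + 3)*(l^3 - 7*l^2 + 11*l - 5) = (l - 1)*(l + 3)*(l^2 - 6*l + 5) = (l - 5)*(l - 1)*(l + 3)*(l - 1)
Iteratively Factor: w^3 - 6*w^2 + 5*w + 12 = (w - 4)*(w^2 - 2*w - 3) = (w - 4)*(w + 1)*(w - 3)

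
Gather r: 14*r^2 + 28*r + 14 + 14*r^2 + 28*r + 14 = 28*r^2 + 56*r + 28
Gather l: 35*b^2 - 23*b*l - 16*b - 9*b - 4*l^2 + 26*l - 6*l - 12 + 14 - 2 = 35*b^2 - 25*b - 4*l^2 + l*(20 - 23*b)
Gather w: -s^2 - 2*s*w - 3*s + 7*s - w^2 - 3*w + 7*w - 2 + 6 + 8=-s^2 + 4*s - w^2 + w*(4 - 2*s) + 12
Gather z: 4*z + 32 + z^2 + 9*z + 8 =z^2 + 13*z + 40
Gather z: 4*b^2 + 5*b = 4*b^2 + 5*b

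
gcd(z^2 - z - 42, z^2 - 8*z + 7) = z - 7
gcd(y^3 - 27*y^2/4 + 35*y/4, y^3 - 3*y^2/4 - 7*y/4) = y^2 - 7*y/4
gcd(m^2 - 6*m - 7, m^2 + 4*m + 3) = m + 1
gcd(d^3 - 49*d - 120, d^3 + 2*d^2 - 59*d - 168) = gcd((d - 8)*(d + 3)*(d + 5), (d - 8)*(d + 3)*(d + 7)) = d^2 - 5*d - 24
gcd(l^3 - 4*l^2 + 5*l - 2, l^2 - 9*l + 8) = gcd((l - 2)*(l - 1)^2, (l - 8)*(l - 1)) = l - 1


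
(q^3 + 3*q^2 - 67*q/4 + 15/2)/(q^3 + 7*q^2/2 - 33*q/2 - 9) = (4*q^2 - 12*q + 5)/(2*(2*q^2 - 5*q - 3))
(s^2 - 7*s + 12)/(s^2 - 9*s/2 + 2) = 2*(s - 3)/(2*s - 1)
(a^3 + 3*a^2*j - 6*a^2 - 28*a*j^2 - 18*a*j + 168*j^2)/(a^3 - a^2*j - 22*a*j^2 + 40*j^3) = (a^2 + 7*a*j - 6*a - 42*j)/(a^2 + 3*a*j - 10*j^2)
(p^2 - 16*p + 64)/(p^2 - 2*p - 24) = (-p^2 + 16*p - 64)/(-p^2 + 2*p + 24)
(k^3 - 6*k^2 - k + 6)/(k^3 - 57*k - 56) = (k^2 - 7*k + 6)/(k^2 - k - 56)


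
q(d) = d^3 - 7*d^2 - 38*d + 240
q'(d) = 3*d^2 - 14*d - 38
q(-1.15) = 272.92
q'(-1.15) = -17.93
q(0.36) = 225.46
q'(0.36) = -42.65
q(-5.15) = 113.45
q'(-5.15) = 113.67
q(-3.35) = 251.15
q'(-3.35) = 42.57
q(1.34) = 178.92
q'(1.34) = -51.37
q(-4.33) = 192.11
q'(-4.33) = 78.87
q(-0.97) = 269.36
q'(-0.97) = -21.60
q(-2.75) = 270.77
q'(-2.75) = 23.19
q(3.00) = 90.00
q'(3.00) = -53.00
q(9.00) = 60.00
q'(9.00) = 79.00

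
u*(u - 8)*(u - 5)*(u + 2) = u^4 - 11*u^3 + 14*u^2 + 80*u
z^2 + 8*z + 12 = (z + 2)*(z + 6)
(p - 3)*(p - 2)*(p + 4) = p^3 - p^2 - 14*p + 24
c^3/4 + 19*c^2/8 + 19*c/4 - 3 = (c/4 + 1)*(c - 1/2)*(c + 6)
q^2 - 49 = (q - 7)*(q + 7)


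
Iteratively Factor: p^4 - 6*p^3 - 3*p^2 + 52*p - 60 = (p + 3)*(p^3 - 9*p^2 + 24*p - 20) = (p - 2)*(p + 3)*(p^2 - 7*p + 10) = (p - 2)^2*(p + 3)*(p - 5)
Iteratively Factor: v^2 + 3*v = (v + 3)*(v)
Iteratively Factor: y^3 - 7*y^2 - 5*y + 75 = (y - 5)*(y^2 - 2*y - 15) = (y - 5)*(y + 3)*(y - 5)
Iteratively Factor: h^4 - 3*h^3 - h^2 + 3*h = (h + 1)*(h^3 - 4*h^2 + 3*h) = h*(h + 1)*(h^2 - 4*h + 3) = h*(h - 1)*(h + 1)*(h - 3)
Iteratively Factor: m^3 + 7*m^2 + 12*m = (m + 3)*(m^2 + 4*m) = (m + 3)*(m + 4)*(m)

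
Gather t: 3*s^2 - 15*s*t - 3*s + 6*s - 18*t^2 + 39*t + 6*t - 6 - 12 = 3*s^2 + 3*s - 18*t^2 + t*(45 - 15*s) - 18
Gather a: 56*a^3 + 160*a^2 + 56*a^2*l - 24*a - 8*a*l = 56*a^3 + a^2*(56*l + 160) + a*(-8*l - 24)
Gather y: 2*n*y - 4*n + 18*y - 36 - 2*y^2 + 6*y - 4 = -4*n - 2*y^2 + y*(2*n + 24) - 40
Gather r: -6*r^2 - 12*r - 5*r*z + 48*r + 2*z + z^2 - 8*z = -6*r^2 + r*(36 - 5*z) + z^2 - 6*z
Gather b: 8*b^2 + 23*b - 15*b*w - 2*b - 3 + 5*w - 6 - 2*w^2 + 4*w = 8*b^2 + b*(21 - 15*w) - 2*w^2 + 9*w - 9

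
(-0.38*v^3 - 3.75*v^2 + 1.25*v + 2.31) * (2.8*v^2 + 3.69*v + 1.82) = -1.064*v^5 - 11.9022*v^4 - 11.0291*v^3 + 4.2555*v^2 + 10.7989*v + 4.2042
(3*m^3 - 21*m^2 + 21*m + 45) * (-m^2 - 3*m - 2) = -3*m^5 + 12*m^4 + 36*m^3 - 66*m^2 - 177*m - 90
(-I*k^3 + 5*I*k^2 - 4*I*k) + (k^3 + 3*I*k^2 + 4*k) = k^3 - I*k^3 + 8*I*k^2 + 4*k - 4*I*k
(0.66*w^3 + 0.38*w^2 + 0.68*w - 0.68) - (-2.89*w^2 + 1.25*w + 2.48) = 0.66*w^3 + 3.27*w^2 - 0.57*w - 3.16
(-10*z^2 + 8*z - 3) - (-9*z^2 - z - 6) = -z^2 + 9*z + 3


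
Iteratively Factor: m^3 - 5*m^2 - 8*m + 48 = (m + 3)*(m^2 - 8*m + 16) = (m - 4)*(m + 3)*(m - 4)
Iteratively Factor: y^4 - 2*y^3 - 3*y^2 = (y)*(y^3 - 2*y^2 - 3*y) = y*(y - 3)*(y^2 + y) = y*(y - 3)*(y + 1)*(y)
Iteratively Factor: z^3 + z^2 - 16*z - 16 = (z + 1)*(z^2 - 16) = (z - 4)*(z + 1)*(z + 4)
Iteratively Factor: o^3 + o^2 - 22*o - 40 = (o + 4)*(o^2 - 3*o - 10) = (o - 5)*(o + 4)*(o + 2)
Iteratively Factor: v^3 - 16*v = (v + 4)*(v^2 - 4*v) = (v - 4)*(v + 4)*(v)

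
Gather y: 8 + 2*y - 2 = 2*y + 6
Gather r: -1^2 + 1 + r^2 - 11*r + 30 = r^2 - 11*r + 30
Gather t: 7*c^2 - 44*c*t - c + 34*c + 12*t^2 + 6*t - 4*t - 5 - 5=7*c^2 + 33*c + 12*t^2 + t*(2 - 44*c) - 10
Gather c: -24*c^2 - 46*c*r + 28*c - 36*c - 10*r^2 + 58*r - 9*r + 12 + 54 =-24*c^2 + c*(-46*r - 8) - 10*r^2 + 49*r + 66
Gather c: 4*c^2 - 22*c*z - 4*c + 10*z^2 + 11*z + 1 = 4*c^2 + c*(-22*z - 4) + 10*z^2 + 11*z + 1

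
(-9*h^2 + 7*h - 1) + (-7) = -9*h^2 + 7*h - 8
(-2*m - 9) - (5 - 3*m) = m - 14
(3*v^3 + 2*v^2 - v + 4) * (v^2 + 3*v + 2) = 3*v^5 + 11*v^4 + 11*v^3 + 5*v^2 + 10*v + 8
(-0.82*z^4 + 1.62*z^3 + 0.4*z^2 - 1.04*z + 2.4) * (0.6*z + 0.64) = -0.492*z^5 + 0.4472*z^4 + 1.2768*z^3 - 0.368*z^2 + 0.7744*z + 1.536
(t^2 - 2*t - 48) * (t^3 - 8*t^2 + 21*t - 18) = t^5 - 10*t^4 - 11*t^3 + 324*t^2 - 972*t + 864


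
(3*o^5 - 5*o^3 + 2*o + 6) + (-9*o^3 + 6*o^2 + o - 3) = 3*o^5 - 14*o^3 + 6*o^2 + 3*o + 3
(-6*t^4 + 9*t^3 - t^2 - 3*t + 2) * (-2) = 12*t^4 - 18*t^3 + 2*t^2 + 6*t - 4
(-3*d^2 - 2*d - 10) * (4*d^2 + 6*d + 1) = -12*d^4 - 26*d^3 - 55*d^2 - 62*d - 10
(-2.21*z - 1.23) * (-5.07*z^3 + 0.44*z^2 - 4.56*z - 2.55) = 11.2047*z^4 + 5.2637*z^3 + 9.5364*z^2 + 11.2443*z + 3.1365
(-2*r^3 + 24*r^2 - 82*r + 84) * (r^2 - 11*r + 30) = -2*r^5 + 46*r^4 - 406*r^3 + 1706*r^2 - 3384*r + 2520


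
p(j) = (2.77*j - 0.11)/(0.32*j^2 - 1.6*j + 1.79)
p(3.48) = 97.91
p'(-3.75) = -0.05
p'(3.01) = -188.96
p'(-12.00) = -0.03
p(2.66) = -35.97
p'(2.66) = -31.98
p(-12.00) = -0.50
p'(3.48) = -602.50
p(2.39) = -31.58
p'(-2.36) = -0.01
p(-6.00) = -0.73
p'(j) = (1.6 - 0.64*j)*(2.77*j - 0.11)/(0.32*j^2 - 1.6*j + 1.79)^2 + 2.77/(0.32*j^2 - 1.6*j + 1.79) = (-0.8864*j^2 + 0.0704000000000002*j + 4.7823)/(0.1024*j^4 - 1.024*j^3 + 3.7056*j^2 - 5.728*j + 3.2041)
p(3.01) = -64.90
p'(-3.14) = -0.04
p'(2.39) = -2.65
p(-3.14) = -0.88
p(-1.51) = -0.87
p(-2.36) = -0.90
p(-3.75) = -0.85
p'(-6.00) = -0.05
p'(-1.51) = 0.11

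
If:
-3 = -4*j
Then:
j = 3/4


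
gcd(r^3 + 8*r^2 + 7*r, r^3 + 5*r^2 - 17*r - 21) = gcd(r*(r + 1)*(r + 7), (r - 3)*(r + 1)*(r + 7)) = r^2 + 8*r + 7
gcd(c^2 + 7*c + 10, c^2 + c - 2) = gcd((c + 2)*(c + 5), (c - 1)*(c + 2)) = c + 2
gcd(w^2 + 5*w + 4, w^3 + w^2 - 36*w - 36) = w + 1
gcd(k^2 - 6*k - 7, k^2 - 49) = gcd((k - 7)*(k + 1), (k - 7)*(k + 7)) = k - 7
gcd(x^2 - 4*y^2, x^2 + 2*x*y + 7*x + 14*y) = x + 2*y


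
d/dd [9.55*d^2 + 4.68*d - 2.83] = 19.1*d + 4.68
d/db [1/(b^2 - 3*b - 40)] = (3 - 2*b)/(-b^2 + 3*b + 40)^2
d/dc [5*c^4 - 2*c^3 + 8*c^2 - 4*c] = 20*c^3 - 6*c^2 + 16*c - 4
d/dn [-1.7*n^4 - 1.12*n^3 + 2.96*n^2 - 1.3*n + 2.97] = -6.8*n^3 - 3.36*n^2 + 5.92*n - 1.3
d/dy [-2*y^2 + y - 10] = 1 - 4*y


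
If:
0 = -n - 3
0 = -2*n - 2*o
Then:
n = -3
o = 3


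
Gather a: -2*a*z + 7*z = -2*a*z + 7*z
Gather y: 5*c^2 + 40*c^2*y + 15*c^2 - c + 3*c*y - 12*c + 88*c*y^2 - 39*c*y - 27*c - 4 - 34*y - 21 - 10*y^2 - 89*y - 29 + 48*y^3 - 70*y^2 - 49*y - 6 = 20*c^2 - 40*c + 48*y^3 + y^2*(88*c - 80) + y*(40*c^2 - 36*c - 172) - 60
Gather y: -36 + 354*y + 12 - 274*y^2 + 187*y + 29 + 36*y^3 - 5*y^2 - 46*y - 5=36*y^3 - 279*y^2 + 495*y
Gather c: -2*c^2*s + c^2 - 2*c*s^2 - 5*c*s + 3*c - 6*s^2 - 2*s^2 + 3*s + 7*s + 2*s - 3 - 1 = c^2*(1 - 2*s) + c*(-2*s^2 - 5*s + 3) - 8*s^2 + 12*s - 4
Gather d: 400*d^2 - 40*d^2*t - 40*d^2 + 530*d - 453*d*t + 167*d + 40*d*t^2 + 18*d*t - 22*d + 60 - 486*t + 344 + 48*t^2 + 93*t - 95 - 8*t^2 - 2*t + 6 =d^2*(360 - 40*t) + d*(40*t^2 - 435*t + 675) + 40*t^2 - 395*t + 315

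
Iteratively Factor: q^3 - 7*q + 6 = (q - 1)*(q^2 + q - 6) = (q - 1)*(q + 3)*(q - 2)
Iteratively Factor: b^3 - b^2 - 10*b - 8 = (b + 1)*(b^2 - 2*b - 8) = (b - 4)*(b + 1)*(b + 2)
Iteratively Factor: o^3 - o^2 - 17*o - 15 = (o + 1)*(o^2 - 2*o - 15) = (o + 1)*(o + 3)*(o - 5)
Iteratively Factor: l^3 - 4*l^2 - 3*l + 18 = (l - 3)*(l^2 - l - 6) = (l - 3)*(l + 2)*(l - 3)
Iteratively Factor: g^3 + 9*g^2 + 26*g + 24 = (g + 2)*(g^2 + 7*g + 12) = (g + 2)*(g + 3)*(g + 4)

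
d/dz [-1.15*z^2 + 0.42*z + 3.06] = 0.42 - 2.3*z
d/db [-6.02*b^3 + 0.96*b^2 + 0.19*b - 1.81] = -18.06*b^2 + 1.92*b + 0.19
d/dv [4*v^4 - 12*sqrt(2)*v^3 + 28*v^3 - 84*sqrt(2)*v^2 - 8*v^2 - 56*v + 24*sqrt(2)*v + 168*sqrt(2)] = 16*v^3 - 36*sqrt(2)*v^2 + 84*v^2 - 168*sqrt(2)*v - 16*v - 56 + 24*sqrt(2)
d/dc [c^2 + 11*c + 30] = 2*c + 11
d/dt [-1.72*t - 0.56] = -1.72000000000000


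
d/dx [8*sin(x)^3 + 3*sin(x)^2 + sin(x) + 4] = (24*sin(x)^2 + 6*sin(x) + 1)*cos(x)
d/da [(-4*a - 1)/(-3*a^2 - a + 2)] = (12*a^2 + 4*a - (4*a + 1)*(6*a + 1) - 8)/(3*a^2 + a - 2)^2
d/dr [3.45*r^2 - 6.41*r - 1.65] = 6.9*r - 6.41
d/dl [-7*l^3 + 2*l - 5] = 2 - 21*l^2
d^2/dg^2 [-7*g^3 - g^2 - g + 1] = -42*g - 2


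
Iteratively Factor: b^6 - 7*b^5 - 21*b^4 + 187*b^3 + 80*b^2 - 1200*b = (b + 3)*(b^5 - 10*b^4 + 9*b^3 + 160*b^2 - 400*b) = b*(b + 3)*(b^4 - 10*b^3 + 9*b^2 + 160*b - 400) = b*(b - 4)*(b + 3)*(b^3 - 6*b^2 - 15*b + 100) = b*(b - 5)*(b - 4)*(b + 3)*(b^2 - b - 20) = b*(b - 5)^2*(b - 4)*(b + 3)*(b + 4)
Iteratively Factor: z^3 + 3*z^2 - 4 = (z + 2)*(z^2 + z - 2) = (z - 1)*(z + 2)*(z + 2)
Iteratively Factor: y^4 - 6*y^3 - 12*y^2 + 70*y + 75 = (y + 3)*(y^3 - 9*y^2 + 15*y + 25) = (y + 1)*(y + 3)*(y^2 - 10*y + 25) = (y - 5)*(y + 1)*(y + 3)*(y - 5)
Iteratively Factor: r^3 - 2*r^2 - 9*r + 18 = (r + 3)*(r^2 - 5*r + 6) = (r - 2)*(r + 3)*(r - 3)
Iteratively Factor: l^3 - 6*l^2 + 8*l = (l)*(l^2 - 6*l + 8) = l*(l - 4)*(l - 2)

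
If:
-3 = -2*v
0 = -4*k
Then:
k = 0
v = 3/2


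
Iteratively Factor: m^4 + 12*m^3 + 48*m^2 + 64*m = (m)*(m^3 + 12*m^2 + 48*m + 64) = m*(m + 4)*(m^2 + 8*m + 16) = m*(m + 4)^2*(m + 4)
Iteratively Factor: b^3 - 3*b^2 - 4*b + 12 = (b - 3)*(b^2 - 4) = (b - 3)*(b - 2)*(b + 2)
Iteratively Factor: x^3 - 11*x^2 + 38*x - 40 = (x - 2)*(x^2 - 9*x + 20) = (x - 5)*(x - 2)*(x - 4)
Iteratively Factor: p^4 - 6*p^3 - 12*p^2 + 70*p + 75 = (p + 3)*(p^3 - 9*p^2 + 15*p + 25) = (p + 1)*(p + 3)*(p^2 - 10*p + 25) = (p - 5)*(p + 1)*(p + 3)*(p - 5)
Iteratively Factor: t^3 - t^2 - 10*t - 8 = (t - 4)*(t^2 + 3*t + 2) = (t - 4)*(t + 2)*(t + 1)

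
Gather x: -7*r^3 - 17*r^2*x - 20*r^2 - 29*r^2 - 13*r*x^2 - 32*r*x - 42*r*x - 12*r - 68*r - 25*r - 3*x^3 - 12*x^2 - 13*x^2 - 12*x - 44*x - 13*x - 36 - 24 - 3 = -7*r^3 - 49*r^2 - 105*r - 3*x^3 + x^2*(-13*r - 25) + x*(-17*r^2 - 74*r - 69) - 63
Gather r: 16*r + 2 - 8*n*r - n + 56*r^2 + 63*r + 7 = -n + 56*r^2 + r*(79 - 8*n) + 9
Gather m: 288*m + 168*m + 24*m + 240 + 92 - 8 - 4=480*m + 320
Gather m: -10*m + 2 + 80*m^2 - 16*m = 80*m^2 - 26*m + 2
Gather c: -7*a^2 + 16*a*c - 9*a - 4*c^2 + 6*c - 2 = -7*a^2 - 9*a - 4*c^2 + c*(16*a + 6) - 2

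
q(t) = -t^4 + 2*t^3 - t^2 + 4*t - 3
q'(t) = -4*t^3 + 6*t^2 - 2*t + 4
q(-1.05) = -11.83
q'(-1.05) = 17.35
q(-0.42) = -5.04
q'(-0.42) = 6.19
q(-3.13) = -182.62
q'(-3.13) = 191.70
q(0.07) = -2.72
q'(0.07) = 3.89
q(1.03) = 1.12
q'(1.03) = 3.93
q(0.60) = -0.66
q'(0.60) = 4.10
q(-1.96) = -44.50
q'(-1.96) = 61.09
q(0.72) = -0.16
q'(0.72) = 4.18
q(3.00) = -27.00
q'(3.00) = -56.00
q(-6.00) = -1791.00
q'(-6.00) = 1096.00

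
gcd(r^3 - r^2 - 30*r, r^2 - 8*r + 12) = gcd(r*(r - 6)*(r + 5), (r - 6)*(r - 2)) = r - 6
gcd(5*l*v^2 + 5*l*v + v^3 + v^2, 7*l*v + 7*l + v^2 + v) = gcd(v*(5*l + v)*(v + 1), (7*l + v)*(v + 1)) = v + 1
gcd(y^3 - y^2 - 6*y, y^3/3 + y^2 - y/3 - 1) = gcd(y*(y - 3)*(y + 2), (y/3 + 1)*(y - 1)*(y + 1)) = 1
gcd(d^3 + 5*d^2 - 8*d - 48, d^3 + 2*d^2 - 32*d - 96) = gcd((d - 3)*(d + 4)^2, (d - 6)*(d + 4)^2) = d^2 + 8*d + 16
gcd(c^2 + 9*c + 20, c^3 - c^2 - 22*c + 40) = c + 5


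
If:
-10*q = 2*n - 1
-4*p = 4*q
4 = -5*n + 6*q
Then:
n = -17/31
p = -13/62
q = 13/62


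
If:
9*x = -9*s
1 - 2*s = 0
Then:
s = 1/2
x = -1/2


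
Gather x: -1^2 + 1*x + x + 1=2*x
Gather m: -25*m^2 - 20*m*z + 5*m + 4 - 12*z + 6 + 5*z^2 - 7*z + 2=-25*m^2 + m*(5 - 20*z) + 5*z^2 - 19*z + 12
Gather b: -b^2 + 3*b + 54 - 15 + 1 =-b^2 + 3*b + 40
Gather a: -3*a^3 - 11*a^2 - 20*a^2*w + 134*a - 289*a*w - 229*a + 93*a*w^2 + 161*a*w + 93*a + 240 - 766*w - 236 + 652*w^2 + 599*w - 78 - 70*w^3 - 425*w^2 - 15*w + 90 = -3*a^3 + a^2*(-20*w - 11) + a*(93*w^2 - 128*w - 2) - 70*w^3 + 227*w^2 - 182*w + 16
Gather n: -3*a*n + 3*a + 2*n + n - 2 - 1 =3*a + n*(3 - 3*a) - 3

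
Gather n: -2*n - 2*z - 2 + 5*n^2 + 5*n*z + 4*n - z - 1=5*n^2 + n*(5*z + 2) - 3*z - 3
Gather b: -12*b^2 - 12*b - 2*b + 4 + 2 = -12*b^2 - 14*b + 6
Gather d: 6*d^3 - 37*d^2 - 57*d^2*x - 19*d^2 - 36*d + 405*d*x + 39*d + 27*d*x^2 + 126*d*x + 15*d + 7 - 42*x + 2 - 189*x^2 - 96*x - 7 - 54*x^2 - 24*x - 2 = 6*d^3 + d^2*(-57*x - 56) + d*(27*x^2 + 531*x + 18) - 243*x^2 - 162*x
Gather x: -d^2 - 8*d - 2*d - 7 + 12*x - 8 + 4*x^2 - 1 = -d^2 - 10*d + 4*x^2 + 12*x - 16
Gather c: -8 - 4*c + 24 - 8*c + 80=96 - 12*c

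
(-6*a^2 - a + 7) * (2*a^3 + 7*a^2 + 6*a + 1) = -12*a^5 - 44*a^4 - 29*a^3 + 37*a^2 + 41*a + 7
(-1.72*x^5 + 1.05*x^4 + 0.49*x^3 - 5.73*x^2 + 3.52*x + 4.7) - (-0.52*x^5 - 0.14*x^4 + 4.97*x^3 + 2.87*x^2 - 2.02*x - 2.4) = -1.2*x^5 + 1.19*x^4 - 4.48*x^3 - 8.6*x^2 + 5.54*x + 7.1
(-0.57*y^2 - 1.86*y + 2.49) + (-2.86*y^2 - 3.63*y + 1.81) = -3.43*y^2 - 5.49*y + 4.3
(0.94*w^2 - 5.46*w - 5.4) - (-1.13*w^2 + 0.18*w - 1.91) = 2.07*w^2 - 5.64*w - 3.49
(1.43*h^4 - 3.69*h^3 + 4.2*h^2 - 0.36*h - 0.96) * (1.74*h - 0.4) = 2.4882*h^5 - 6.9926*h^4 + 8.784*h^3 - 2.3064*h^2 - 1.5264*h + 0.384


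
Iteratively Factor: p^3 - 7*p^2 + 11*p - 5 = (p - 1)*(p^2 - 6*p + 5) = (p - 5)*(p - 1)*(p - 1)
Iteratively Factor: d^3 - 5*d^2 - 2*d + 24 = (d + 2)*(d^2 - 7*d + 12) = (d - 4)*(d + 2)*(d - 3)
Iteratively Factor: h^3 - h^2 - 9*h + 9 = (h + 3)*(h^2 - 4*h + 3) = (h - 1)*(h + 3)*(h - 3)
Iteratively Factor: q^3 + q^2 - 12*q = (q + 4)*(q^2 - 3*q) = (q - 3)*(q + 4)*(q)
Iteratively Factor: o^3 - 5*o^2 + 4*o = (o)*(o^2 - 5*o + 4) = o*(o - 1)*(o - 4)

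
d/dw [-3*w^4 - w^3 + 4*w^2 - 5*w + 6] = -12*w^3 - 3*w^2 + 8*w - 5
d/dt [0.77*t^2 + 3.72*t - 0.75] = 1.54*t + 3.72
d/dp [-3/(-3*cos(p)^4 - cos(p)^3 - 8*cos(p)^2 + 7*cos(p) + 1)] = 3*(12*cos(p)^3 + 3*cos(p)^2 + 16*cos(p) - 7)*sin(p)/(3*cos(p)^4 + cos(p)^3 + 8*cos(p)^2 - 7*cos(p) - 1)^2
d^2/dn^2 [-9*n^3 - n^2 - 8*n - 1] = -54*n - 2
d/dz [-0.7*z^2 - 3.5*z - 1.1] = -1.4*z - 3.5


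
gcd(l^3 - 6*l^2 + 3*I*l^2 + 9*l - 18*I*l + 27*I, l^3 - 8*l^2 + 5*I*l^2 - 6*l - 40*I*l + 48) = l + 3*I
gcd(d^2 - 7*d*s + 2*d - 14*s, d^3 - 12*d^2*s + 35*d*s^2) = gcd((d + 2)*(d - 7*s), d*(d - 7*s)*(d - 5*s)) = -d + 7*s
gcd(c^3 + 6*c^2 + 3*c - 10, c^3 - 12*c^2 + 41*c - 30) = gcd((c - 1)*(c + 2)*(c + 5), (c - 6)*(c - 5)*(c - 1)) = c - 1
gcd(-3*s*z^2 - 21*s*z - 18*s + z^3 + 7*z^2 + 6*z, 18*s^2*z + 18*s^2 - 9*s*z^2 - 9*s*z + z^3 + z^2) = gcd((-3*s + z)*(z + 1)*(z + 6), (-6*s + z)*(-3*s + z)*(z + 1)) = -3*s*z - 3*s + z^2 + z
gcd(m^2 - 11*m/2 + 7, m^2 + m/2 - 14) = m - 7/2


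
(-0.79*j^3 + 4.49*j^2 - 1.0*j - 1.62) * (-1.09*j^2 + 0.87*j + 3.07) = 0.8611*j^5 - 5.5814*j^4 + 2.571*j^3 + 14.6801*j^2 - 4.4794*j - 4.9734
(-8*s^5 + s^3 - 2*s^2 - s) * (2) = -16*s^5 + 2*s^3 - 4*s^2 - 2*s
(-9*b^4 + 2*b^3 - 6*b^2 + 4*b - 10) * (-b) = 9*b^5 - 2*b^4 + 6*b^3 - 4*b^2 + 10*b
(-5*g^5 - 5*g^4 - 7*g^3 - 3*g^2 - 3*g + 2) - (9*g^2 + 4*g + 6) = -5*g^5 - 5*g^4 - 7*g^3 - 12*g^2 - 7*g - 4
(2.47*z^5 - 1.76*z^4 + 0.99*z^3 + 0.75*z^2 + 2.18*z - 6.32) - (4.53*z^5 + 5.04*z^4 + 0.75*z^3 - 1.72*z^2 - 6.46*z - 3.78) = -2.06*z^5 - 6.8*z^4 + 0.24*z^3 + 2.47*z^2 + 8.64*z - 2.54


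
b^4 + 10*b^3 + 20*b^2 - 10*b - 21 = (b - 1)*(b + 1)*(b + 3)*(b + 7)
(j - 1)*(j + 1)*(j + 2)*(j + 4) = j^4 + 6*j^3 + 7*j^2 - 6*j - 8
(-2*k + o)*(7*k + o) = -14*k^2 + 5*k*o + o^2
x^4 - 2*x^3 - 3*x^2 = x^2*(x - 3)*(x + 1)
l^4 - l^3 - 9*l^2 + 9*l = l*(l - 3)*(l - 1)*(l + 3)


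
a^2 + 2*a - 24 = (a - 4)*(a + 6)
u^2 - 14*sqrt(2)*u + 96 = (u - 8*sqrt(2))*(u - 6*sqrt(2))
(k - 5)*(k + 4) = k^2 - k - 20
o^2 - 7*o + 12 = (o - 4)*(o - 3)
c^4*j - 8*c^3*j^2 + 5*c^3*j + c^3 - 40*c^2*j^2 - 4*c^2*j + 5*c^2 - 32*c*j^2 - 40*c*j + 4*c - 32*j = (c + 1)*(c + 4)*(c - 8*j)*(c*j + 1)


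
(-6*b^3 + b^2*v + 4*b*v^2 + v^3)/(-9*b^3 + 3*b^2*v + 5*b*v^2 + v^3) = (2*b + v)/(3*b + v)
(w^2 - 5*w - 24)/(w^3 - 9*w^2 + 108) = (w - 8)/(w^2 - 12*w + 36)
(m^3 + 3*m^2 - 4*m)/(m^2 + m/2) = 2*(m^2 + 3*m - 4)/(2*m + 1)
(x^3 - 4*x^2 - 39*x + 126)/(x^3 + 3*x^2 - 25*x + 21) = (x^2 - x - 42)/(x^2 + 6*x - 7)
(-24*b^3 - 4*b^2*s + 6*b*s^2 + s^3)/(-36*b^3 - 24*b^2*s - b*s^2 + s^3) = (-12*b^2 + 4*b*s + s^2)/(-18*b^2 - 3*b*s + s^2)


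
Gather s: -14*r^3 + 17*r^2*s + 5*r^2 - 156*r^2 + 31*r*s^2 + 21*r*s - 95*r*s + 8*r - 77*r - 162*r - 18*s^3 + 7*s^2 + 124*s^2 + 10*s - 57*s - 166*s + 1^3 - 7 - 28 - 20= -14*r^3 - 151*r^2 - 231*r - 18*s^3 + s^2*(31*r + 131) + s*(17*r^2 - 74*r - 213) - 54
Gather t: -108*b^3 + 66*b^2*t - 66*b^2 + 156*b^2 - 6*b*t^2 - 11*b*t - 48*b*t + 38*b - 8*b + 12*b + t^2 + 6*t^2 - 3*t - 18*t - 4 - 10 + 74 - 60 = -108*b^3 + 90*b^2 + 42*b + t^2*(7 - 6*b) + t*(66*b^2 - 59*b - 21)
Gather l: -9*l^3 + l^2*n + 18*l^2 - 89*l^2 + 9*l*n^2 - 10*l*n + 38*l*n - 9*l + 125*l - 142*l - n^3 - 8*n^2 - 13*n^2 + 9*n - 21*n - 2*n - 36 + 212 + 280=-9*l^3 + l^2*(n - 71) + l*(9*n^2 + 28*n - 26) - n^3 - 21*n^2 - 14*n + 456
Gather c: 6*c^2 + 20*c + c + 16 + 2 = 6*c^2 + 21*c + 18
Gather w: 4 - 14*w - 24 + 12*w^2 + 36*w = 12*w^2 + 22*w - 20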